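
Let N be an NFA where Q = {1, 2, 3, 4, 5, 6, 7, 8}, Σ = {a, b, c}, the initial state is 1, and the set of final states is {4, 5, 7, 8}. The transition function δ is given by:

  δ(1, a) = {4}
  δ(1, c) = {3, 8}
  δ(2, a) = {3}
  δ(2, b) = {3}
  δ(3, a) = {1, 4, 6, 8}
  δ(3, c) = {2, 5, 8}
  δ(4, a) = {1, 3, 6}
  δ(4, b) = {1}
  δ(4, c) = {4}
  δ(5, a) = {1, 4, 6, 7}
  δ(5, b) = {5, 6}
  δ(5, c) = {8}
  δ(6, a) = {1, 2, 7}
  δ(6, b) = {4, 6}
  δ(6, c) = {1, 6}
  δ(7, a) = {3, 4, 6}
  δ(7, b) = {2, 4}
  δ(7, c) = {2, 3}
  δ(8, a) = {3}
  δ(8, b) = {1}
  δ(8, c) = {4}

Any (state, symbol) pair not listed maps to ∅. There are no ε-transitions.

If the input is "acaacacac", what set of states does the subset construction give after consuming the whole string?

Start in {1}.
Read 'a': {1} → {4}.
Read 'c': {4} → {4}.
Read 'a': {4} → {1, 3, 6}.
Read 'a': {1, 3, 6} → {1, 2, 4, 6, 7, 8}.
Read 'c': {1, 2, 4, 6, 7, 8} → {1, 2, 3, 4, 6, 8}.
Read 'a': {1, 2, 3, 4, 6, 8} → {1, 2, 3, 4, 6, 7, 8}.
Read 'c': {1, 2, 3, 4, 6, 7, 8} → {1, 2, 3, 4, 5, 6, 8}.
Read 'a': {1, 2, 3, 4, 5, 6, 8} → {1, 2, 3, 4, 6, 7, 8}.
Read 'c': {1, 2, 3, 4, 6, 7, 8} → {1, 2, 3, 4, 5, 6, 8}.

{1, 2, 3, 4, 5, 6, 8}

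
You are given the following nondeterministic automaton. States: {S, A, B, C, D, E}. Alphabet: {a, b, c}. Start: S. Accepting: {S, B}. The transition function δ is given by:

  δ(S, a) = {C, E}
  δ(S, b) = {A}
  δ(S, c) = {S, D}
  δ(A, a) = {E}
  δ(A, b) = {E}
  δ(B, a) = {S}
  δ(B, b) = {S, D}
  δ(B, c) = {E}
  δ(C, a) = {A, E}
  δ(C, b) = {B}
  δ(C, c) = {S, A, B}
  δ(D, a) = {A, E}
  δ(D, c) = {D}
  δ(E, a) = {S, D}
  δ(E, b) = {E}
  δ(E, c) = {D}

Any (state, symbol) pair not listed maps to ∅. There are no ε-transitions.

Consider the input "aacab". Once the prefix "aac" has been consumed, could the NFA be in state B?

No

Start in {S}.
Read 'a': S→{C, E}; now {C, E}.
Read 'a': C→{A, E}, E→{S, D}; now {S, A, D, E}.
Read 'c': S→{S, D}, A→∅, D→{D}, E→{D}; now {S, D}.
State B is not in {S, D}.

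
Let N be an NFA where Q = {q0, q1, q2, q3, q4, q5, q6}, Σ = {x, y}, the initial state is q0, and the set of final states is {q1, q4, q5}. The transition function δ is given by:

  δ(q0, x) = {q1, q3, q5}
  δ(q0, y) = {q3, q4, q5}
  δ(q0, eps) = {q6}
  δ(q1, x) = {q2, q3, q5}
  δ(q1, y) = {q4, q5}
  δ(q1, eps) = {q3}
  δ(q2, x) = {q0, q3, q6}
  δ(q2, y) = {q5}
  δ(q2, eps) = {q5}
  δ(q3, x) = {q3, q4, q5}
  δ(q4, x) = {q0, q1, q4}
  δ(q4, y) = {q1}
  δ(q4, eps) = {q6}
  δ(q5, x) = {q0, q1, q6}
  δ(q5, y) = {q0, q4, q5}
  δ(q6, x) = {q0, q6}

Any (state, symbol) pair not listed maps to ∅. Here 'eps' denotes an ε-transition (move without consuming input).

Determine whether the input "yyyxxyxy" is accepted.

Start: ε-closure({q0}) = {q0, q6}.
Read 'y': q0→{q3, q4, q5}, q6→∅; union {q3, q4, q5}; ε-closure = {q3, q4, q5, q6}.
Read 'y': q3→∅, q4→{q1}, q5→{q0, q4, q5}, q6→∅; union {q0, q1, q4, q5}; ε-closure = {q0, q1, q3, q4, q5, q6}.
Read 'y': q0→{q3, q4, q5}, q1→{q4, q5}, q3→∅, q4→{q1}, q5→{q0, q4, q5}, q6→∅; union {q0, q1, q3, q4, q5}; ε-closure = {q0, q1, q3, q4, q5, q6}.
Read 'x': q0→{q1, q3, q5}, q1→{q2, q3, q5}, q3→{q3, q4, q5}, q4→{q0, q1, q4}, q5→{q0, q1, q6}, q6→{q0, q6}; now {q0, q1, q2, q3, q4, q5, q6}.
Read 'x': q0→{q1, q3, q5}, q1→{q2, q3, q5}, q2→{q0, q3, q6}, q3→{q3, q4, q5}, q4→{q0, q1, q4}, q5→{q0, q1, q6}, q6→{q0, q6}; now {q0, q1, q2, q3, q4, q5, q6}.
Read 'y': q0→{q3, q4, q5}, q1→{q4, q5}, q2→{q5}, q3→∅, q4→{q1}, q5→{q0, q4, q5}, q6→∅; union {q0, q1, q3, q4, q5}; ε-closure = {q0, q1, q3, q4, q5, q6}.
Read 'x': q0→{q1, q3, q5}, q1→{q2, q3, q5}, q3→{q3, q4, q5}, q4→{q0, q1, q4}, q5→{q0, q1, q6}, q6→{q0, q6}; now {q0, q1, q2, q3, q4, q5, q6}.
Read 'y': q0→{q3, q4, q5}, q1→{q4, q5}, q2→{q5}, q3→∅, q4→{q1}, q5→{q0, q4, q5}, q6→∅; union {q0, q1, q3, q4, q5}; ε-closure = {q0, q1, q3, q4, q5, q6}.
The final set {q0, q1, q3, q4, q5, q6} contains the accepting states q1, q4, q5.

Yes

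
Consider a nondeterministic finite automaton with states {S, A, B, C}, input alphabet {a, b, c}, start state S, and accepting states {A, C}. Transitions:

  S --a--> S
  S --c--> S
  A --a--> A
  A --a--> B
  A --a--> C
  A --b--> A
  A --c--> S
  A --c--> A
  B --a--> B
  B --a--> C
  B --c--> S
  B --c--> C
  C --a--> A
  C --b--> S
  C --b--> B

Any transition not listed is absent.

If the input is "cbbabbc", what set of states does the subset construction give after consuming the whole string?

∅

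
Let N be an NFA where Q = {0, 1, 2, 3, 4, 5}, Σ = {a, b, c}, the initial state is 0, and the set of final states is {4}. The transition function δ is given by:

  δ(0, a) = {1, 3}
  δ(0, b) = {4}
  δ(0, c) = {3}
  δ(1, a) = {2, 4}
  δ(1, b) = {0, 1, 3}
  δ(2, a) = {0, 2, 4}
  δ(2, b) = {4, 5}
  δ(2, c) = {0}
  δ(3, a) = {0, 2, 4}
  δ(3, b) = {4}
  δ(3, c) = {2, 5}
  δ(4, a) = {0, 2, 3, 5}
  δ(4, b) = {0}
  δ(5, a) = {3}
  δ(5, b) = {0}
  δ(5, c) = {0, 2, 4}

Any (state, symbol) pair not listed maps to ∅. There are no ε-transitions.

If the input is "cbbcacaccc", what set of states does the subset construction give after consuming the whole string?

{0, 2, 3, 4, 5}

Start in {0}.
Read 'c': 0→{3}; now {3}.
Read 'b': 3→{4}; now {4}.
Read 'b': 4→{0}; now {0}.
Read 'c': 0→{3}; now {3}.
Read 'a': 3→{0, 2, 4}; now {0, 2, 4}.
Read 'c': 0→{3}, 2→{0}, 4→∅; now {0, 3}.
Read 'a': 0→{1, 3}, 3→{0, 2, 4}; now {0, 1, 2, 3, 4}.
Read 'c': 0→{3}, 1→∅, 2→{0}, 3→{2, 5}, 4→∅; now {0, 2, 3, 5}.
Read 'c': 0→{3}, 2→{0}, 3→{2, 5}, 5→{0, 2, 4}; now {0, 2, 3, 4, 5}.
Read 'c': 0→{3}, 2→{0}, 3→{2, 5}, 4→∅, 5→{0, 2, 4}; now {0, 2, 3, 4, 5}.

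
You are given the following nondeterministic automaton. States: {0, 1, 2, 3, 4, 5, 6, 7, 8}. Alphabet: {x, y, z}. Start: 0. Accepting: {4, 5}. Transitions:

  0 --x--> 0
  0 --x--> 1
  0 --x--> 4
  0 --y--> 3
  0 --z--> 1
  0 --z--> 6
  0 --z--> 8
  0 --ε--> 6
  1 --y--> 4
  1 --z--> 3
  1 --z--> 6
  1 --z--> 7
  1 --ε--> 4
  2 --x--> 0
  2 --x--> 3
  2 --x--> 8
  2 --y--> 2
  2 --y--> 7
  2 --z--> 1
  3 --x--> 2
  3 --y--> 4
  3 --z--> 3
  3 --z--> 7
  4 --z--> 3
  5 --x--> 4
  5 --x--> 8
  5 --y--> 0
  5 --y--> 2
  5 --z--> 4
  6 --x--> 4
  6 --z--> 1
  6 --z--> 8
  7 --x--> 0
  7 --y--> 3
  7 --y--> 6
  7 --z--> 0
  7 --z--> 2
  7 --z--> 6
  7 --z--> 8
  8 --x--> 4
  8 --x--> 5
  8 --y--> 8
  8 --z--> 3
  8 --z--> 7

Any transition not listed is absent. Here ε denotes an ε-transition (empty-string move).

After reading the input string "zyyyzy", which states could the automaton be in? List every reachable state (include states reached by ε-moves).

{3, 4, 6}

Start: ε-closure({0}) = {0, 6}.
Read 'z': 0→{1, 6, 8}, 6→{1, 8}; union {1, 6, 8}; ε-closure = {1, 4, 6, 8}.
Read 'y': 1→{4}, 4→∅, 6→∅, 8→{8}; now {4, 8}.
Read 'y': 4→∅, 8→{8}; now {8}.
Read 'y': 8→{8}; now {8}.
Read 'z': 8→{3, 7}; now {3, 7}.
Read 'y': 3→{4}, 7→{3, 6}; now {3, 4, 6}.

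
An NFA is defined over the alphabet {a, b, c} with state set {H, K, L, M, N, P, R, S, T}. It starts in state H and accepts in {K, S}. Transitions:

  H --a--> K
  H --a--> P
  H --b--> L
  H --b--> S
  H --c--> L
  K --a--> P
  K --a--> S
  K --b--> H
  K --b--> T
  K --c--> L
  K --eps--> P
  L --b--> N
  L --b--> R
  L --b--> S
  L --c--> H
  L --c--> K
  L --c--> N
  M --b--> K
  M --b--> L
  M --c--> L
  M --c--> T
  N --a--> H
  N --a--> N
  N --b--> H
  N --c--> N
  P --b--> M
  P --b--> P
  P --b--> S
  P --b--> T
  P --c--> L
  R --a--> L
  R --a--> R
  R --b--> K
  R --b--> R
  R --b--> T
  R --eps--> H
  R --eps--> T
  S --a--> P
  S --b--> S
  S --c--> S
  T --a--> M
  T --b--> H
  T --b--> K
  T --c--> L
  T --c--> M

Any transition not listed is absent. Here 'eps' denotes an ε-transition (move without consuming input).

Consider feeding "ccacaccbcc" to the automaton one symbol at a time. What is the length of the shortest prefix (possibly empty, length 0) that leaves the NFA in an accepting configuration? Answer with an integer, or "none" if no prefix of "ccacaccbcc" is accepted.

2

Start in {H}.
Read 'c': H→{L}; now {L}.
Read 'c': L→{H, K, N}; union {H, K, N}; ε-closure = {H, K, N, P}.
None of the earlier sets intersect F, but {H, K, N, P} does.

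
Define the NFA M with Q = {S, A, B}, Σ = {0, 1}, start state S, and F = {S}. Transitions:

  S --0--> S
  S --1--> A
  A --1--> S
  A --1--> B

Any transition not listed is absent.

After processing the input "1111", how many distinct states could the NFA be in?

2

Start in {S}.
Read '1': S→{A}; now {A}.
Read '1': A→{S, B}; now {S, B}.
Read '1': S→{A}, B→∅; now {A}.
Read '1': A→{S, B}; now {S, B}.
That set has 2 states.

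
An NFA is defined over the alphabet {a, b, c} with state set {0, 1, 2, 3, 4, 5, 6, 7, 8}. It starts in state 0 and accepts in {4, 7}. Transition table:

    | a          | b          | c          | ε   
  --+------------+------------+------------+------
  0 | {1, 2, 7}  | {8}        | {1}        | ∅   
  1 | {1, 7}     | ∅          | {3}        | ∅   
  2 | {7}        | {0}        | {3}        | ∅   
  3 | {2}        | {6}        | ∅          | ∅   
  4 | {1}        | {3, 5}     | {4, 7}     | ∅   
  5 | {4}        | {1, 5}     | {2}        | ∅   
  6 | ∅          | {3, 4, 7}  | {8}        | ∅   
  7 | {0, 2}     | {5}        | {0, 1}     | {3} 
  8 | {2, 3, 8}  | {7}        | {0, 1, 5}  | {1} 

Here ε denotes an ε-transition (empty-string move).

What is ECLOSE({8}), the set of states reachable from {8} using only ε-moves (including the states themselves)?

{1, 8}

Begin with {8}.
ε-move 8 → 1; add 1.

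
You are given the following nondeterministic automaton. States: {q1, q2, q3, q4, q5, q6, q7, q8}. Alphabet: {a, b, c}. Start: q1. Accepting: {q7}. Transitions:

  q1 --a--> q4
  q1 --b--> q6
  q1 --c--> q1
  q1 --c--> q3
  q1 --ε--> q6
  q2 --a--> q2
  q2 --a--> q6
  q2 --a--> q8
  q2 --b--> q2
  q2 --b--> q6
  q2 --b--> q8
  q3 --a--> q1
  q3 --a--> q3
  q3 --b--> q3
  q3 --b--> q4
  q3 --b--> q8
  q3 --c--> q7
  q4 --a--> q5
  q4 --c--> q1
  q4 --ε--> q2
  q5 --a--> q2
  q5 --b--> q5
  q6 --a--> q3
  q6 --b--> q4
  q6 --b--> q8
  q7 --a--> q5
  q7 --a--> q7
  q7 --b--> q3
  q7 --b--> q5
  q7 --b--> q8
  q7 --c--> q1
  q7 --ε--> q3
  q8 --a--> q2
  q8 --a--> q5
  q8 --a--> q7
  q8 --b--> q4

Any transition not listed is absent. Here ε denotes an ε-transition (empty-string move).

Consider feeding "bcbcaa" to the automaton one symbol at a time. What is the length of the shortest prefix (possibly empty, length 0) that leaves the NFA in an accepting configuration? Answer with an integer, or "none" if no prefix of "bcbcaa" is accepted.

Start: ε-closure({q1}) = {q1, q6}.
Read 'b': {q1, q6} → {q2, q4, q6, q8}.
Read 'c': {q2, q4, q6, q8} → {q1, q6}.
Read 'b': {q1, q6} → {q2, q4, q6, q8}.
Read 'c': {q2, q4, q6, q8} → {q1, q6}.
Read 'a': {q1, q6} → {q2, q3, q4}.
Read 'a': {q2, q3, q4} → {q1, q2, q3, q5, q6, q8}.
No reachable set along the way intersects F.

none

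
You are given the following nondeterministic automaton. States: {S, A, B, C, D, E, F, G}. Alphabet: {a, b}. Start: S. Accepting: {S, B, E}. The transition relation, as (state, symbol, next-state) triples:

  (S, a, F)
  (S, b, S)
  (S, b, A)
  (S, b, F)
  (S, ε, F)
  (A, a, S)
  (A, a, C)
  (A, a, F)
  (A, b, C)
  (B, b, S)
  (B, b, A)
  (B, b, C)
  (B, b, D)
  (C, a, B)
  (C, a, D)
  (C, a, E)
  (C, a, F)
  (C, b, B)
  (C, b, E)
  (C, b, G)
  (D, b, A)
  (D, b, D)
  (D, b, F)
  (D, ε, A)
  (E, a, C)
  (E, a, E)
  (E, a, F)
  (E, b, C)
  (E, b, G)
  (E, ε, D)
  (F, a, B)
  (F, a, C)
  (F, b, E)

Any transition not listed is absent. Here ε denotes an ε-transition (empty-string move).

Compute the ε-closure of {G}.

Begin with {G}.
No ε-moves leave this set, so the closure equals the set itself.

{G}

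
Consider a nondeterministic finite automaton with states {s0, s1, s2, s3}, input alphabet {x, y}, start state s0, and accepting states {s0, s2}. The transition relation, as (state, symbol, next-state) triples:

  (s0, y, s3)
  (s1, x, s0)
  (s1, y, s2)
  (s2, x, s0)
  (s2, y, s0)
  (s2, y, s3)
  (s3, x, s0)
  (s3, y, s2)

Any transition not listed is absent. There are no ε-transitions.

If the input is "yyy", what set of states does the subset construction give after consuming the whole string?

Start in {s0}.
Read 'y': {s0} → {s3}.
Read 'y': {s3} → {s2}.
Read 'y': {s2} → {s0, s3}.

{s0, s3}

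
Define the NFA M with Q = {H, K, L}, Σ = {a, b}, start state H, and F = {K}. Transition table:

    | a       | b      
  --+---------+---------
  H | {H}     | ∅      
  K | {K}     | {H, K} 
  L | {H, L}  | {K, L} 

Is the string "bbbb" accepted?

No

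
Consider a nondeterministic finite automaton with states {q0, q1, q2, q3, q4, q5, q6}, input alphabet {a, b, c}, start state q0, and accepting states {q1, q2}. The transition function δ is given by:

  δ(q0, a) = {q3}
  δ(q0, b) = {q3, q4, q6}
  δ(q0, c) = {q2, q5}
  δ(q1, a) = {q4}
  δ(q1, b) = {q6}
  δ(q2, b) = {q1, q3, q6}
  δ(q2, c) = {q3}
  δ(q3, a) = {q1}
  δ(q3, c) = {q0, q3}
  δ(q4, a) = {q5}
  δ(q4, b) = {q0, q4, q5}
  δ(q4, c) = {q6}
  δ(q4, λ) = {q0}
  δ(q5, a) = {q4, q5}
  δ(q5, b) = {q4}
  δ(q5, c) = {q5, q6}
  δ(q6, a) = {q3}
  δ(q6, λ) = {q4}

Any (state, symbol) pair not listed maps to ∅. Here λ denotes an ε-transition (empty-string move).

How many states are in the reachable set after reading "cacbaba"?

5

Start in {q0}.
Read 'c': q0→{q2, q5}; now {q2, q5}.
Read 'a': q2→∅, q5→{q4, q5}; union {q4, q5}; ε-closure = {q0, q4, q5}.
Read 'c': q0→{q2, q5}, q4→{q6}, q5→{q5, q6}; union {q2, q5, q6}; ε-closure = {q0, q2, q4, q5, q6}.
Read 'b': q0→{q3, q4, q6}, q2→{q1, q3, q6}, q4→{q0, q4, q5}, q5→{q4}, q6→∅; now {q0, q1, q3, q4, q5, q6}.
Read 'a': q0→{q3}, q1→{q4}, q3→{q1}, q4→{q5}, q5→{q4, q5}, q6→{q3}; union {q1, q3, q4, q5}; ε-closure = {q0, q1, q3, q4, q5}.
Read 'b': q0→{q3, q4, q6}, q1→{q6}, q3→∅, q4→{q0, q4, q5}, q5→{q4}; now {q0, q3, q4, q5, q6}.
Read 'a': q0→{q3}, q3→{q1}, q4→{q5}, q5→{q4, q5}, q6→{q3}; union {q1, q3, q4, q5}; ε-closure = {q0, q1, q3, q4, q5}.
That set has 5 states.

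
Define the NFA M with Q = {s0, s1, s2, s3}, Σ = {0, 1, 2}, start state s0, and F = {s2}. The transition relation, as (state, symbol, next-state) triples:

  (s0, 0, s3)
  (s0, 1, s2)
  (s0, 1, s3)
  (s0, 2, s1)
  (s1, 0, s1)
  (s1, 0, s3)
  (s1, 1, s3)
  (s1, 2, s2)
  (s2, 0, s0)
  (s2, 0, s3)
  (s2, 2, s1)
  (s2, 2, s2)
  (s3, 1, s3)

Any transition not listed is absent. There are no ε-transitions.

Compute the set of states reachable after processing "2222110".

∅

Start in {s0}.
Read '2': s0→{s1}; now {s1}.
Read '2': s1→{s2}; now {s2}.
Read '2': s2→{s1, s2}; now {s1, s2}.
Read '2': s1→{s2}, s2→{s1, s2}; now {s1, s2}.
Read '1': s1→{s3}, s2→∅; now {s3}.
Read '1': s3→{s3}; now {s3}.
Read '0': s3→∅; now ∅.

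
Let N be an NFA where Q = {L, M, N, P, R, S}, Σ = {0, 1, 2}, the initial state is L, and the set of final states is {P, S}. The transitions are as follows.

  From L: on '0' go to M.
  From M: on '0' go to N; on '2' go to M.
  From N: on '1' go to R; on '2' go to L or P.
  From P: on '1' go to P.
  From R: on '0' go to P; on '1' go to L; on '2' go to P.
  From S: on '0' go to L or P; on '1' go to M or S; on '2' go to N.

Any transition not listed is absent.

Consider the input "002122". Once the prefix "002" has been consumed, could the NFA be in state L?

Yes

Start in {L}.
Read '0': {L} → {M}.
Read '0': {M} → {N}.
Read '2': {N} → {L, P}.
State L is in {L, P}.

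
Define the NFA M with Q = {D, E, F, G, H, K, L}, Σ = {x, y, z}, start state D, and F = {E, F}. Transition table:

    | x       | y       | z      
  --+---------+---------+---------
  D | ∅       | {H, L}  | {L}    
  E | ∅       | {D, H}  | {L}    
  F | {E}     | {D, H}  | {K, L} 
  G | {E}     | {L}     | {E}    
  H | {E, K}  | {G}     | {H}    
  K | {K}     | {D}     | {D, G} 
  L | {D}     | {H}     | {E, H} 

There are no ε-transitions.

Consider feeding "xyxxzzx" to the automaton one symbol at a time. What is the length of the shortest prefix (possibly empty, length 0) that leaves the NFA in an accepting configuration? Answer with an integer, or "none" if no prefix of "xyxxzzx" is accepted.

none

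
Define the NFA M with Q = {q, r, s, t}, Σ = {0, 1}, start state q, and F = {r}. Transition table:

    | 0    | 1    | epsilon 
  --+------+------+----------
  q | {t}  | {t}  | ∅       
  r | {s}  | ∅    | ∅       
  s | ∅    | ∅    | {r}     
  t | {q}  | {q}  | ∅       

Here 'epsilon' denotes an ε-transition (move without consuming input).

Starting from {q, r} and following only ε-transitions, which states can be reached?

Begin with {q, r}.
No ε-moves leave this set, so the closure equals the set itself.

{q, r}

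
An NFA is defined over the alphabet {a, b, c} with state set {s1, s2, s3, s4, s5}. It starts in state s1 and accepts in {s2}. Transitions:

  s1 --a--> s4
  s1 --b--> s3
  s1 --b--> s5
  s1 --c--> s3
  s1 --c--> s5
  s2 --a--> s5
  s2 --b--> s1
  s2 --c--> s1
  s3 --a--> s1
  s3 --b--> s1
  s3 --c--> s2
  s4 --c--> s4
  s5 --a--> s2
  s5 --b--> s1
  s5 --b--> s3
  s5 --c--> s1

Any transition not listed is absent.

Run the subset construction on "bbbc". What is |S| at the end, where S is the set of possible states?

4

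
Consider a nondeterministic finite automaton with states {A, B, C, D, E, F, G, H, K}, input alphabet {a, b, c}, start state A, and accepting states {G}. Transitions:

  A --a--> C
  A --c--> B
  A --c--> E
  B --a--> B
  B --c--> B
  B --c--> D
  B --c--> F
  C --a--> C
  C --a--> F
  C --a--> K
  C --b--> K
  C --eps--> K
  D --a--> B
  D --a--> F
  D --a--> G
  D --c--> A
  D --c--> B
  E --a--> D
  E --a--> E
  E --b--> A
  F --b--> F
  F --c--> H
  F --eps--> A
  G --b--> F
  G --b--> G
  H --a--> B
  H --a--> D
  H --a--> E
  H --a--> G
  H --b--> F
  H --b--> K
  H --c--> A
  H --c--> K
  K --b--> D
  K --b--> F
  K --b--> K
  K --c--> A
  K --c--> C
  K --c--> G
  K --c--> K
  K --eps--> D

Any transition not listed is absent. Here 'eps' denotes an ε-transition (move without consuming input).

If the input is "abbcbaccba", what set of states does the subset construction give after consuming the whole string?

{A, B, C, D, F, G, K}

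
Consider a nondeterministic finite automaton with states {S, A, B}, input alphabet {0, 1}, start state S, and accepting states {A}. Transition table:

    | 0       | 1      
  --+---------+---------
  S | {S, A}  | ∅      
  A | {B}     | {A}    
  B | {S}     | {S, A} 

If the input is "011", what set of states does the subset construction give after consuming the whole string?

Start in {S}.
Read '0': {S} → {S, A}.
Read '1': {S, A} → {A}.
Read '1': {A} → {A}.

{A}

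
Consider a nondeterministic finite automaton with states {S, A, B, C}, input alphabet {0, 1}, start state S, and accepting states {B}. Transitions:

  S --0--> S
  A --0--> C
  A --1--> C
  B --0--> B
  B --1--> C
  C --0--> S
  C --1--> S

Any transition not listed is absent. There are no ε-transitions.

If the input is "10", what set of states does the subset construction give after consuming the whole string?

∅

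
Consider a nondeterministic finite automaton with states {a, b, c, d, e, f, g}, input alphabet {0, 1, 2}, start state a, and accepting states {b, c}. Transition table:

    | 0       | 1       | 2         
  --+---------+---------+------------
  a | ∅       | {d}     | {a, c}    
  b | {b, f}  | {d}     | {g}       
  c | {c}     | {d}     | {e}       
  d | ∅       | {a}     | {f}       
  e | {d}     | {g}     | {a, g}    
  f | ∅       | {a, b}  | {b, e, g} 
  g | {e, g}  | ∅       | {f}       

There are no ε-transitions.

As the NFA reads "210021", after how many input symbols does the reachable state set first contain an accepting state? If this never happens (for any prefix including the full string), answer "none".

Start in {a}.
Read '2': a→{a, c}; now {a, c}.
None of the earlier sets intersect F, but {a, c} does.

1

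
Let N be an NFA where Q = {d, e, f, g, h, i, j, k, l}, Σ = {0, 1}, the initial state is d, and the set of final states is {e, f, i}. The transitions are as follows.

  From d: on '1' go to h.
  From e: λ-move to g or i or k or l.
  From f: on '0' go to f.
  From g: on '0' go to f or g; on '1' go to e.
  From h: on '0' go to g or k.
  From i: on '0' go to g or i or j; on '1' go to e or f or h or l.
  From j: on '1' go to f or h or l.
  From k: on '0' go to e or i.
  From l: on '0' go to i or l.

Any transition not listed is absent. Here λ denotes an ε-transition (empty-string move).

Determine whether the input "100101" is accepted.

Yes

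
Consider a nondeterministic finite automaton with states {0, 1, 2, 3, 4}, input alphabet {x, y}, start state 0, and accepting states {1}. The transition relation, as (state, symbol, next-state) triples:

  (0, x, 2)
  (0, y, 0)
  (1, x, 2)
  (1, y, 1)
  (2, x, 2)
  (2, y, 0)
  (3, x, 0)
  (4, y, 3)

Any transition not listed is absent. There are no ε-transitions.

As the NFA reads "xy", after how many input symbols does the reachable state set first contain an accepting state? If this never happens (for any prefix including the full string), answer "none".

Start in {0}.
Read 'x': {0} → {2}.
Read 'y': {2} → {0}.
No reachable set along the way intersects F.

none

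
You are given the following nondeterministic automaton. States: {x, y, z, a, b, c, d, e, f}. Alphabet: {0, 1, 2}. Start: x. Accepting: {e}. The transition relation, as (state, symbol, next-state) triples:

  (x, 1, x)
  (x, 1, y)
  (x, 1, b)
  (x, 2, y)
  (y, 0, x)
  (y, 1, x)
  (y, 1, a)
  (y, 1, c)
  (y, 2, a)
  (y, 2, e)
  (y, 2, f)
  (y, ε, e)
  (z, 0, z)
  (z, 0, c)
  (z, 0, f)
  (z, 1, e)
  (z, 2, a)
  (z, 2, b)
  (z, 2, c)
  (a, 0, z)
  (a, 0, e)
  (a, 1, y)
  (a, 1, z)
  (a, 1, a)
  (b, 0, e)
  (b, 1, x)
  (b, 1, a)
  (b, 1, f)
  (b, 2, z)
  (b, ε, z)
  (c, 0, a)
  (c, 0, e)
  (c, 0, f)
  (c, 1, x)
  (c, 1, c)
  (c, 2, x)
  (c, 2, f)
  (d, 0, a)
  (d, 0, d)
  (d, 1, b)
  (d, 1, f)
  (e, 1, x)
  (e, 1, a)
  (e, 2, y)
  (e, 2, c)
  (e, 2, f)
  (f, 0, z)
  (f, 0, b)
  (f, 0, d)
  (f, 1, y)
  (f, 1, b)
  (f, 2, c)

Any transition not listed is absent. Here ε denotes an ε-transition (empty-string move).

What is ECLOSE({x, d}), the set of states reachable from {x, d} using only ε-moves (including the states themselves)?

Begin with {x, d}.
No ε-moves leave this set, so the closure equals the set itself.

{x, d}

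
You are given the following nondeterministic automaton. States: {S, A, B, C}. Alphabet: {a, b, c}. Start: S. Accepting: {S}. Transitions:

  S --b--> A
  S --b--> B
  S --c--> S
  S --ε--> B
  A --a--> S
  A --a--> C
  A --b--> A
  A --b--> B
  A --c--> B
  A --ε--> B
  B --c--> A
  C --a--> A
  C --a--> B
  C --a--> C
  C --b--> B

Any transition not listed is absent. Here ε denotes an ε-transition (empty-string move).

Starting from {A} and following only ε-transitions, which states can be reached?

{A, B}

Begin with {A}.
ε-move A → B; add B.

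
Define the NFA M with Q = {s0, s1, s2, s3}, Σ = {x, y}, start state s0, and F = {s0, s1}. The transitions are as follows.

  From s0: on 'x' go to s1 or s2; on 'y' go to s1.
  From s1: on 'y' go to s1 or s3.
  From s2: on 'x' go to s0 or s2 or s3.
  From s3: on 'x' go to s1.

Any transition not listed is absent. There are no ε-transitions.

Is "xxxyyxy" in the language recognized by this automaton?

Start in {s0}.
Read 'x': s0→{s1, s2}; now {s1, s2}.
Read 'x': s1→∅, s2→{s0, s2, s3}; now {s0, s2, s3}.
Read 'x': s0→{s1, s2}, s2→{s0, s2, s3}, s3→{s1}; now {s0, s1, s2, s3}.
Read 'y': s0→{s1}, s1→{s1, s3}, s2→∅, s3→∅; now {s1, s3}.
Read 'y': s1→{s1, s3}, s3→∅; now {s1, s3}.
Read 'x': s1→∅, s3→{s1}; now {s1}.
Read 'y': s1→{s1, s3}; now {s1, s3}.
The final set {s1, s3} contains the accepting state s1.

Yes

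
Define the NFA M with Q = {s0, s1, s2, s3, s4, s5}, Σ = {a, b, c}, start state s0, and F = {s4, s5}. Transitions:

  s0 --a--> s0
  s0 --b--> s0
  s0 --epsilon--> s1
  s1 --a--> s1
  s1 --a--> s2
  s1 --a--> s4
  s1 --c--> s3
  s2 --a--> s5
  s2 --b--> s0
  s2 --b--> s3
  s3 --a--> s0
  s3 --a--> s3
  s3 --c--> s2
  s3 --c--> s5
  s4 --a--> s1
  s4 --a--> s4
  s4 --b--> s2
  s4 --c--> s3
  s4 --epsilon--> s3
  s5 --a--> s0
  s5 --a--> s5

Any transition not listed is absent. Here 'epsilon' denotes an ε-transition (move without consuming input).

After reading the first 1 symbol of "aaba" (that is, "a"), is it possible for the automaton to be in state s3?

Yes

Start: ε-closure({s0}) = {s0, s1}.
Read 'a': s0→{s0}, s1→{s1, s2, s4}; union {s0, s1, s2, s4}; ε-closure = {s0, s1, s2, s3, s4}.
State s3 is in {s0, s1, s2, s3, s4}.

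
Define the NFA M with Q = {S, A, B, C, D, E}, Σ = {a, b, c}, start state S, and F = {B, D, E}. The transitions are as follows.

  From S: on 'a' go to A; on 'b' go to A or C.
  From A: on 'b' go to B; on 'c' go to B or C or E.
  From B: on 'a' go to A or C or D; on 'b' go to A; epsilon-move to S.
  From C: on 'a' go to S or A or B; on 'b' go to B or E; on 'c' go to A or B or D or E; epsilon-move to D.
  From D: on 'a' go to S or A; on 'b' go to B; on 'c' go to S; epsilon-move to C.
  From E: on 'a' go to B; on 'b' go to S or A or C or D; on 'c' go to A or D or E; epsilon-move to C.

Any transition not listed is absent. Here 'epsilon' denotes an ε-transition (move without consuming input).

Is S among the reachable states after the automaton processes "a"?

No

Start in {S}.
Read 'a': {S} → {A}.
State S is not in {A}.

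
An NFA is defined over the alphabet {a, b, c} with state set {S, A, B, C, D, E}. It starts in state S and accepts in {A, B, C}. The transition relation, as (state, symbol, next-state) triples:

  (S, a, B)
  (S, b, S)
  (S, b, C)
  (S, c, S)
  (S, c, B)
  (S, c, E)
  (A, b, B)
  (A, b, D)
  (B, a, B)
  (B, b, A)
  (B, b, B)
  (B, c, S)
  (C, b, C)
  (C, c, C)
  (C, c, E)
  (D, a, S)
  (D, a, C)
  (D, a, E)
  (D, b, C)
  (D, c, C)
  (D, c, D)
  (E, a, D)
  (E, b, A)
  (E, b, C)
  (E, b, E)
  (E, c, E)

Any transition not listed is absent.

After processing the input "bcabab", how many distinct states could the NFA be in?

Start in {S}.
Read 'b': S→{S, C}; now {S, C}.
Read 'c': S→{S, B, E}, C→{C, E}; now {S, B, C, E}.
Read 'a': S→{B}, B→{B}, C→∅, E→{D}; now {B, D}.
Read 'b': B→{A, B}, D→{C}; now {A, B, C}.
Read 'a': A→∅, B→{B}, C→∅; now {B}.
Read 'b': B→{A, B}; now {A, B}.
That set has 2 states.

2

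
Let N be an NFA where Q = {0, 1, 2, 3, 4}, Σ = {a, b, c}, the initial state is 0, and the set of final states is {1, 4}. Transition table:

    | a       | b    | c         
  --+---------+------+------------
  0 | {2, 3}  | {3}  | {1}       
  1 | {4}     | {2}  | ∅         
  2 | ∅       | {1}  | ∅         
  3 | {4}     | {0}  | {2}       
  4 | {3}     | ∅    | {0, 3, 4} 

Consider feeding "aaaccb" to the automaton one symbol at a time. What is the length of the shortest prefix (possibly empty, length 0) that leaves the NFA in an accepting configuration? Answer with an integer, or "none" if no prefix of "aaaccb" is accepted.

2

Start in {0}.
Read 'a': {0} → {2, 3}.
Read 'a': {2, 3} → {4}.
None of the earlier sets intersect F, but {4} does.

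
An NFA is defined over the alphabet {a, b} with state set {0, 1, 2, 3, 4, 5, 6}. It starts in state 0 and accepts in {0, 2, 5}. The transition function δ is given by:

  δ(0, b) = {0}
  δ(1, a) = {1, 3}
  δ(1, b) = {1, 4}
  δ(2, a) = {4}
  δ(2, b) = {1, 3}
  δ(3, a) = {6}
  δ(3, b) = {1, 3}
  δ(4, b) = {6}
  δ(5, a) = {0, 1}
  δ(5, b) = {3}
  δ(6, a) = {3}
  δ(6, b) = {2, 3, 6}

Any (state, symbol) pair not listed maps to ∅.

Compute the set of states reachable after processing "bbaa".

∅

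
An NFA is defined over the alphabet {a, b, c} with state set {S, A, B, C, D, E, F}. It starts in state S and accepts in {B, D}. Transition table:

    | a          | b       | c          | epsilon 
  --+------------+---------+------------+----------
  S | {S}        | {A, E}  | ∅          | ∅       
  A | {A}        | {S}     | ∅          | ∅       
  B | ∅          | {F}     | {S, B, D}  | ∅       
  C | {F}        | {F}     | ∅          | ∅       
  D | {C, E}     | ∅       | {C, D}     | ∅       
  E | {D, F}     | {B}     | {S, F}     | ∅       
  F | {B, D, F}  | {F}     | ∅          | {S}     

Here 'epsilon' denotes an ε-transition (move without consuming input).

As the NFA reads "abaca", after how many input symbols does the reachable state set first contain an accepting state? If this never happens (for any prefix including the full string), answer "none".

Start in {S}.
Read 'a': {S} → {S}.
Read 'b': {S} → {A, E}.
Read 'a': {A, E} → {S, A, D, F}.
None of the earlier sets intersect F, but {S, A, D, F} does.

3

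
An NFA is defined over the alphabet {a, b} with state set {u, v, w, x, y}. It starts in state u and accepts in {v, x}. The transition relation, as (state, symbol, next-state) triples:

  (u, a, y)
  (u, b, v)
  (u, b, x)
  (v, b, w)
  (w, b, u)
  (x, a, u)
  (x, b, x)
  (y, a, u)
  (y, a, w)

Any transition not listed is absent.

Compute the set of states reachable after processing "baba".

{u}

Start in {u}.
Read 'b': u→{v, x}; now {v, x}.
Read 'a': v→∅, x→{u}; now {u}.
Read 'b': u→{v, x}; now {v, x}.
Read 'a': v→∅, x→{u}; now {u}.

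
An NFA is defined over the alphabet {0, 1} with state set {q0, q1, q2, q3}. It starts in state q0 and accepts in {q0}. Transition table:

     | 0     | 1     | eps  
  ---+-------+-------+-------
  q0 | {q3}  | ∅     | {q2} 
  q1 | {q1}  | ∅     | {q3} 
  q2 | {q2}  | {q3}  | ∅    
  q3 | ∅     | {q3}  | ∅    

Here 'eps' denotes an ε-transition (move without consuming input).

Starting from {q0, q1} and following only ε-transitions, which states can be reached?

Begin with {q0, q1}.
ε-move q0 → q2; add q2.
ε-move q1 → q3; add q3.

{q0, q1, q2, q3}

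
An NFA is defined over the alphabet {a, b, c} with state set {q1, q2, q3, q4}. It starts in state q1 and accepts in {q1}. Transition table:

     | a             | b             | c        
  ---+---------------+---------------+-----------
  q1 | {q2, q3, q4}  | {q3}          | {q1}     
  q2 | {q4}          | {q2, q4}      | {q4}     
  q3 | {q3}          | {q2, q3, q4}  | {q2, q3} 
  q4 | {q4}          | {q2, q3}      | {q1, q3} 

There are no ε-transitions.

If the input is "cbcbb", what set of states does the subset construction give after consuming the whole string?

{q2, q3, q4}

Start in {q1}.
Read 'c': {q1} → {q1}.
Read 'b': {q1} → {q3}.
Read 'c': {q3} → {q2, q3}.
Read 'b': {q2, q3} → {q2, q3, q4}.
Read 'b': {q2, q3, q4} → {q2, q3, q4}.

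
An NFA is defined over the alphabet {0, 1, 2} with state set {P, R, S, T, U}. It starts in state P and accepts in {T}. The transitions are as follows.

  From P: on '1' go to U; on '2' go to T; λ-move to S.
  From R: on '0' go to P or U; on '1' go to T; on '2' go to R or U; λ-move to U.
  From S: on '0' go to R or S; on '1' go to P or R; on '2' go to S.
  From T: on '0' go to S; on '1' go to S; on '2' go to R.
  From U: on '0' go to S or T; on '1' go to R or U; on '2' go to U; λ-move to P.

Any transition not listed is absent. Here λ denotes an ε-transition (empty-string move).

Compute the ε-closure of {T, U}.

Begin with {T, U}.
ε-move U → P; add P.
ε-move P → S; add S.

{P, S, T, U}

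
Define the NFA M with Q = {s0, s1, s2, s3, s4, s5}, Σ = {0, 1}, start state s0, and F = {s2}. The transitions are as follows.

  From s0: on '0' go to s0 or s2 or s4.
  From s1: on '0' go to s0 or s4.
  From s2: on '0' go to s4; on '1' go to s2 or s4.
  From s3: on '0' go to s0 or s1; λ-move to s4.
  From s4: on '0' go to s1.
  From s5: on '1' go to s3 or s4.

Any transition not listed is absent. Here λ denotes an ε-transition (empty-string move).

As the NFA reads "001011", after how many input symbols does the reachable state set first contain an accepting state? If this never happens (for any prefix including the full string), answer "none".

1

Start in {s0}.
Read '0': s0→{s0, s2, s4}; now {s0, s2, s4}.
None of the earlier sets intersect F, but {s0, s2, s4} does.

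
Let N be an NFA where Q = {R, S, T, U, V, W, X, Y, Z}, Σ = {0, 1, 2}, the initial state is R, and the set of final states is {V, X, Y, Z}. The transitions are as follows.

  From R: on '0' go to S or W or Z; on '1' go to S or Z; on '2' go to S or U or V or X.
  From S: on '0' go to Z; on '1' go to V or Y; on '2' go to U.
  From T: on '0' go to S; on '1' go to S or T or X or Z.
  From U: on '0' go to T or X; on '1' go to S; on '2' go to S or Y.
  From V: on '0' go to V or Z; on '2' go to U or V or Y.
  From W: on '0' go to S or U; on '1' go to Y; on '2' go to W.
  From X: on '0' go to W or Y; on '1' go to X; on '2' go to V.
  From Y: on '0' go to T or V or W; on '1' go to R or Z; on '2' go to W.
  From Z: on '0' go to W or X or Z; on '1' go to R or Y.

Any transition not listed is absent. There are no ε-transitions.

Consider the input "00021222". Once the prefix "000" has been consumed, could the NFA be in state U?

Yes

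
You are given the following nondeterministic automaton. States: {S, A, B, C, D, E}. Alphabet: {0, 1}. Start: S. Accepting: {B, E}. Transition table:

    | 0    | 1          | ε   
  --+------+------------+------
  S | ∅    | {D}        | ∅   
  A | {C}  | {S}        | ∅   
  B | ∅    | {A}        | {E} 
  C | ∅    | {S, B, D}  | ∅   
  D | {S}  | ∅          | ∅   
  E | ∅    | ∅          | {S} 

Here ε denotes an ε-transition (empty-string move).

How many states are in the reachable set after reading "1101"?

Start in {S}.
Read '1': S→{D}; now {D}.
Read '1': D→∅; now ∅.
The set is empty and remains empty for the remaining 2 symbols.
That set has 0 states.

0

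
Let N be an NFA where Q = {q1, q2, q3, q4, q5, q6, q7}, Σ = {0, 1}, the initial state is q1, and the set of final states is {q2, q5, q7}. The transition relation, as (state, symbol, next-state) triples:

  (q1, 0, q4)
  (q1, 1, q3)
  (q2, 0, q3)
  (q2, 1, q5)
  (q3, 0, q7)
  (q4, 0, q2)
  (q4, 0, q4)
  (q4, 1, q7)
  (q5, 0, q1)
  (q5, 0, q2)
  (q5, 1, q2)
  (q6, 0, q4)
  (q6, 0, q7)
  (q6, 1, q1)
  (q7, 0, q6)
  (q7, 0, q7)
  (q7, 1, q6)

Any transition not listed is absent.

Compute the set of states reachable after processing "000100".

{q3, q4, q6, q7}

Start in {q1}.
Read '0': {q1} → {q4}.
Read '0': {q4} → {q2, q4}.
Read '0': {q2, q4} → {q2, q3, q4}.
Read '1': {q2, q3, q4} → {q5, q7}.
Read '0': {q5, q7} → {q1, q2, q6, q7}.
Read '0': {q1, q2, q6, q7} → {q3, q4, q6, q7}.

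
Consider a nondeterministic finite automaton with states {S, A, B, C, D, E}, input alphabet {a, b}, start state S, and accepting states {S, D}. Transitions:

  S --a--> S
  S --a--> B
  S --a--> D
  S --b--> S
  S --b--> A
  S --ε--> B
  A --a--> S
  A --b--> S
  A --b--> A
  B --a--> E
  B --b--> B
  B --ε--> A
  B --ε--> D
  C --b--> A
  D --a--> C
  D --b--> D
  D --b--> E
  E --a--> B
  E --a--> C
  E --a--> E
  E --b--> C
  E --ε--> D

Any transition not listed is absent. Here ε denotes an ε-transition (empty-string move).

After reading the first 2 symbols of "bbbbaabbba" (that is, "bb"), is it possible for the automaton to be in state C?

Start: ε-closure({S}) = {S, A, B, D}.
Read 'b': {S, A, B, D} → {S, A, B, D, E}.
Read 'b': {S, A, B, D, E} → {S, A, B, C, D, E}.
State C is in {S, A, B, C, D, E}.

Yes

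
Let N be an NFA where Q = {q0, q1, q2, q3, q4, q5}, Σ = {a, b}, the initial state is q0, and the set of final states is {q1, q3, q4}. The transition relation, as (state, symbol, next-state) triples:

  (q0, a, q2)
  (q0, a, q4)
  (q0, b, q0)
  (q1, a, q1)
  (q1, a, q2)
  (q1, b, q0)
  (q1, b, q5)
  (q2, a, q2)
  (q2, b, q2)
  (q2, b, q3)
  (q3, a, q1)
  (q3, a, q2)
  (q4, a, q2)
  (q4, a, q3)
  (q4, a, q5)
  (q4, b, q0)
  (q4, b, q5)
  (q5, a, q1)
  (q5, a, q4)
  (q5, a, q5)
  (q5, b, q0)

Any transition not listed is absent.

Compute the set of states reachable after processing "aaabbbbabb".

{q0, q2, q3}

Start in {q0}.
Read 'a': {q0} → {q2, q4}.
Read 'a': {q2, q4} → {q2, q3, q5}.
Read 'a': {q2, q3, q5} → {q1, q2, q4, q5}.
Read 'b': {q1, q2, q4, q5} → {q0, q2, q3, q5}.
Read 'b': {q0, q2, q3, q5} → {q0, q2, q3}.
Read 'b': {q0, q2, q3} → {q0, q2, q3}.
Read 'b': {q0, q2, q3} → {q0, q2, q3}.
Read 'a': {q0, q2, q3} → {q1, q2, q4}.
Read 'b': {q1, q2, q4} → {q0, q2, q3, q5}.
Read 'b': {q0, q2, q3, q5} → {q0, q2, q3}.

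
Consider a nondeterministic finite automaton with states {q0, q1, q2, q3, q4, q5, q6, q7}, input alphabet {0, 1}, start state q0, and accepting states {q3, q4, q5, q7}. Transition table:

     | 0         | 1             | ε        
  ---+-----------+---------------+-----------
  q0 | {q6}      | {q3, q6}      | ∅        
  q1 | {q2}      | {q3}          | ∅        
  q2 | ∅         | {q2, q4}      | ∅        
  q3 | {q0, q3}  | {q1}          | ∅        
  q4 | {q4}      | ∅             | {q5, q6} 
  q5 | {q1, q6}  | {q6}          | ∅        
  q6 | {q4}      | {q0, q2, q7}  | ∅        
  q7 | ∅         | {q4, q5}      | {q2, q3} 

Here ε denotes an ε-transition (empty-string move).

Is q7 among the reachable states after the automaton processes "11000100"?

Start in {q0}.
Read '1': {q0} → {q3, q6}.
Read '1': {q3, q6} → {q0, q1, q2, q3, q7}.
Read '0': {q0, q1, q2, q3, q7} → {q0, q2, q3, q6}.
Read '0': {q0, q2, q3, q6} → {q0, q3, q4, q5, q6}.
Read '0': {q0, q3, q4, q5, q6} → {q0, q1, q3, q4, q5, q6}.
Read '1': {q0, q1, q3, q4, q5, q6} → {q0, q1, q2, q3, q6, q7}.
Read '0': {q0, q1, q2, q3, q6, q7} → {q0, q2, q3, q4, q5, q6}.
Read '0': {q0, q2, q3, q4, q5, q6} → {q0, q1, q3, q4, q5, q6}.
State q7 is not in {q0, q1, q3, q4, q5, q6}.

No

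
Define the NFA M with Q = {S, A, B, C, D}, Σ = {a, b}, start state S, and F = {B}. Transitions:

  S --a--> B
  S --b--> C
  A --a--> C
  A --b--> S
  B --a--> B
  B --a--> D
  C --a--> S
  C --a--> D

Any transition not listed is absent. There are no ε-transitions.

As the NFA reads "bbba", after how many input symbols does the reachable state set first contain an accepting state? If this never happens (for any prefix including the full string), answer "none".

Start in {S}.
Read 'b': {S} → {C}.
Read 'b': {C} → ∅.
The set is empty and remains empty for the remaining 2 symbols.
No reachable set along the way intersects F.

none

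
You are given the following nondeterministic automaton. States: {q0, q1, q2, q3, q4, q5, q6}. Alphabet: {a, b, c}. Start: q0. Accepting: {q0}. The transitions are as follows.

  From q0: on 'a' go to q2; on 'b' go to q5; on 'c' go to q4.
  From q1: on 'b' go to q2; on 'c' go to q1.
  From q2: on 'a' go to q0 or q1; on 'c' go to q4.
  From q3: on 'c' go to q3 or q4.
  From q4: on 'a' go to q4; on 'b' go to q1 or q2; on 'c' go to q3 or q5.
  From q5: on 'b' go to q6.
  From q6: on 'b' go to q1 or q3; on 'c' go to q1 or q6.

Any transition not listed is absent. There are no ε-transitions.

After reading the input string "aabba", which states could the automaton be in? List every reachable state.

∅

Start in {q0}.
Read 'a': q0→{q2}; now {q2}.
Read 'a': q2→{q0, q1}; now {q0, q1}.
Read 'b': q0→{q5}, q1→{q2}; now {q2, q5}.
Read 'b': q2→∅, q5→{q6}; now {q6}.
Read 'a': q6→∅; now ∅.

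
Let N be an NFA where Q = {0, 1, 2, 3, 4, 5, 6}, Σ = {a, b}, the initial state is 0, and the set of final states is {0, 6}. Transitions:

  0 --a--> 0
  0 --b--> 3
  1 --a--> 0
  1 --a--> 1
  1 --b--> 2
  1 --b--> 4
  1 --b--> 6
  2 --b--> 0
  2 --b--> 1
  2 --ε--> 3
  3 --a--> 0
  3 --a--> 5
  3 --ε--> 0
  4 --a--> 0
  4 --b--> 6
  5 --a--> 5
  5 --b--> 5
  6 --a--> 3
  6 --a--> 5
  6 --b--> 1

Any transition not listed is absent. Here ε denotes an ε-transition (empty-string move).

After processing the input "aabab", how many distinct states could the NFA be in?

3

Start in {0}.
Read 'a': 0→{0}; now {0}.
Read 'a': 0→{0}; now {0}.
Read 'b': 0→{3}; union {3}; ε-closure = {0, 3}.
Read 'a': 0→{0}, 3→{0, 5}; now {0, 5}.
Read 'b': 0→{3}, 5→{5}; union {3, 5}; ε-closure = {0, 3, 5}.
That set has 3 states.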